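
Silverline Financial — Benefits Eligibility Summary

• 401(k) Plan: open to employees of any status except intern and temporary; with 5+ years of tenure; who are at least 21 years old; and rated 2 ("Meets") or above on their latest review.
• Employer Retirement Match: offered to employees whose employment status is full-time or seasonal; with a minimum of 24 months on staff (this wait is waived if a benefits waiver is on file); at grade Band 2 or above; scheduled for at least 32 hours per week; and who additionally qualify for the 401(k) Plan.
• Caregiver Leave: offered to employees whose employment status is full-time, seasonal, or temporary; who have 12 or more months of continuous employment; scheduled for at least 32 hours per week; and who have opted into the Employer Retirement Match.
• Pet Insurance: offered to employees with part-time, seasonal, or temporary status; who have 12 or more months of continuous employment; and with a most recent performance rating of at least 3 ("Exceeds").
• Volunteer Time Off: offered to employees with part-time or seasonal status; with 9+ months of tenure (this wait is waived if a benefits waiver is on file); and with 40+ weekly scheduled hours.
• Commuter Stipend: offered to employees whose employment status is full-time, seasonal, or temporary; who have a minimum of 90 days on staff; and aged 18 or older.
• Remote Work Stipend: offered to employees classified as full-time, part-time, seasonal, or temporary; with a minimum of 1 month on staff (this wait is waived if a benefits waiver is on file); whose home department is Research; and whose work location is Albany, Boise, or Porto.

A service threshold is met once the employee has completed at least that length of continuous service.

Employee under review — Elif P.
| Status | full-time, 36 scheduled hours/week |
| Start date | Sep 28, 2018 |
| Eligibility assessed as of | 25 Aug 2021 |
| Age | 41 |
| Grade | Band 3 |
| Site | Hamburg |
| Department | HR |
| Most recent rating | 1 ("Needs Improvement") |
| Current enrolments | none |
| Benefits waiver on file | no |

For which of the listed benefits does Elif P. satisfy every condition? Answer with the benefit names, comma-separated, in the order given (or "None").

Commuter Stipend

Service from Sep 28, 2018 to 25 Aug 2021: 1062 days.
401(k) Plan — status full-time ✓ (not excluded); service 1062 days < 5 years (≈1825 days) ✗ → not eligible.
Employer Retirement Match — status full-time ✓; no waiver, service 1062 days ≥ 24 months (≈720 days) ✓; grade Band 3 ≥ Band 2 ✓; 36 hrs/wk ≥ 32 ✓; not eligible for 401(k) Plan ✗ → not eligible.
Caregiver Leave — status full-time ✓; service 1062 days ≥ 12 months (≈360 days) ✓; 36 hrs/wk ≥ 32 ✓; not enrolled in Employer Retirement Match ✗ → not eligible.
Pet Insurance — status full-time ✗ (requires part-time, seasonal, or temporary) → not eligible.
Volunteer Time Off — status full-time ✗ (requires part-time or seasonal) → not eligible.
Commuter Stipend — status full-time ✓; service 1062 days ≥ 90 days ✓; age 41 ≥ 18 ✓ → eligible.
Remote Work Stipend — status full-time ✓; no waiver, service 1062 days ≥ 1 month (≈30 days) ✓; dept HR ✗ → not eligible.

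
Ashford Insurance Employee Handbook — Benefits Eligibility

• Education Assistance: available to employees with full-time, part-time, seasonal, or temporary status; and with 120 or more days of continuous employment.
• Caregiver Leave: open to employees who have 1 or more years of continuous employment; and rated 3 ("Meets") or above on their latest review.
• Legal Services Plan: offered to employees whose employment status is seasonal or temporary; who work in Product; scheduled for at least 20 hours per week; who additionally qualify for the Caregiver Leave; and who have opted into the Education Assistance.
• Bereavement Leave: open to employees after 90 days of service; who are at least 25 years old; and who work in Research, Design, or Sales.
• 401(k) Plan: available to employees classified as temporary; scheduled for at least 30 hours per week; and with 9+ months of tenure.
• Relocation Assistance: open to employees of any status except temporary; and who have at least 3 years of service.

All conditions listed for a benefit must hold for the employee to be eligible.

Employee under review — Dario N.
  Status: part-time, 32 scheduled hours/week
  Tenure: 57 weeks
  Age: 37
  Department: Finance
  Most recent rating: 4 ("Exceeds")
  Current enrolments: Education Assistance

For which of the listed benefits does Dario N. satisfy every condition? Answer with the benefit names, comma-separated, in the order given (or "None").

Education Assistance, Caregiver Leave

Education Assistance — status part-time ✓; service 57 weeks ≥ 120 days ✓ → eligible.
Caregiver Leave — service 57 weeks ≥ 1 year (≈365 days) ✓; rating 4 ≥ 3 ✓ → eligible.
Legal Services Plan — status part-time ✗ (requires seasonal or temporary) → not eligible.
Bereavement Leave — service 57 weeks ≥ 90 days ✓; age 37 ≥ 25 ✓; dept Finance ✗ → not eligible.
401(k) Plan — status part-time ✗ (requires temporary) → not eligible.
Relocation Assistance — status part-time ✓ (not excluded); service 57 weeks < 3 years (≈1095 days) ✗ → not eligible.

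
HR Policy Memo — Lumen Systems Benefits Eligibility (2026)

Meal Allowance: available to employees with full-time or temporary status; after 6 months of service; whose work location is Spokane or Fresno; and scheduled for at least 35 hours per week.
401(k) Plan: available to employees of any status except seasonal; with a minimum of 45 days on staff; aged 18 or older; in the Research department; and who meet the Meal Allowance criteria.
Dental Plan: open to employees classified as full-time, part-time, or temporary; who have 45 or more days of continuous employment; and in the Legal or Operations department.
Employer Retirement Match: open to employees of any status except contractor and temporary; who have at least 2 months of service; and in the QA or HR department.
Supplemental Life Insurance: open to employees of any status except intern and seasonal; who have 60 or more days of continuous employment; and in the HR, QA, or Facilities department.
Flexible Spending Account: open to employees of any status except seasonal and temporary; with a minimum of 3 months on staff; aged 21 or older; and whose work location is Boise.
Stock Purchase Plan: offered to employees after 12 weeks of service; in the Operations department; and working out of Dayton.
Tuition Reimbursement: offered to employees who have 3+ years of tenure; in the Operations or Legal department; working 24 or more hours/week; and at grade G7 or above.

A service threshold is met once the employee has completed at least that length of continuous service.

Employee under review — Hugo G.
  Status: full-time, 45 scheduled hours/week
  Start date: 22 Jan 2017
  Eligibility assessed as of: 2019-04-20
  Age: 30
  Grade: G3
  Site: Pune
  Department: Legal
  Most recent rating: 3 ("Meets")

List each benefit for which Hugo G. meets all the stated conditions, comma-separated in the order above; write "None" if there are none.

Dental Plan

Service from 22 Jan 2017 to 2019-04-20: 818 days.
Meal Allowance — status full-time ✓; service 818 days ≥ 6 months (≈180 days) ✓; site Pune ✗ (not Spokane or Fresno) → not eligible.
401(k) Plan — status full-time ✓ (not excluded); service 818 days ≥ 45 days ✓; age 30 ≥ 18 ✓; dept Legal ✗ → not eligible.
Dental Plan — status full-time ✓; service 818 days ≥ 45 days ✓; dept Legal ✓ → eligible.
Employer Retirement Match — status full-time ✓ (not excluded); service 818 days ≥ 2 months (≈60 days) ✓; dept Legal ✗ → not eligible.
Supplemental Life Insurance — status full-time ✓ (not excluded); service 818 days ≥ 60 days ✓; dept Legal ✗ → not eligible.
Flexible Spending Account — status full-time ✓ (not excluded); service 818 days ≥ 3 months (≈90 days) ✓; age 30 ≥ 21 ✓; site Pune ✗ (not Boise) → not eligible.
Stock Purchase Plan — service 818 days ≥ 12 weeks (≈84 days) ✓; dept Legal ✗ → not eligible.
Tuition Reimbursement — service 818 days < 3 years (≈1095 days) ✗ → not eligible.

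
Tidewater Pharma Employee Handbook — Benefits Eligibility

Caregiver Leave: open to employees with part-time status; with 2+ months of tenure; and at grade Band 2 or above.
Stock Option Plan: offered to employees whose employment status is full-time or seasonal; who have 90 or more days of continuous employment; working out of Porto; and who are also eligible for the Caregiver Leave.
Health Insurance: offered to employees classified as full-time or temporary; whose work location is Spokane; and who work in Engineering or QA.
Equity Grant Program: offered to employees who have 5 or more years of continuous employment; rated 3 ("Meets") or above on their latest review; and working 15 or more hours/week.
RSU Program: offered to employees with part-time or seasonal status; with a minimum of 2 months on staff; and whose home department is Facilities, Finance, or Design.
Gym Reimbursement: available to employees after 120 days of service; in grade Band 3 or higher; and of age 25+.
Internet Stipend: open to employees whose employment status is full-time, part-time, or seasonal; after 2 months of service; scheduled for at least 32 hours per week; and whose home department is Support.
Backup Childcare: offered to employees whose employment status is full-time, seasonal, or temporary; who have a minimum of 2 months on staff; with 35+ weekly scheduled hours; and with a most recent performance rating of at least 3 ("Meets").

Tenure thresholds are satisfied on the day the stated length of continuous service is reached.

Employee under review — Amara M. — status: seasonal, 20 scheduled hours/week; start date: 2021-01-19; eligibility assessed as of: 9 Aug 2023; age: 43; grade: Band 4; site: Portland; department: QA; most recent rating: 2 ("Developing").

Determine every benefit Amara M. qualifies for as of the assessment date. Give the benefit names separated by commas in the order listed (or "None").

Service from 2021-01-19 to 9 Aug 2023: 932 days.
Caregiver Leave — status seasonal ✗ (requires part-time) → not eligible.
Stock Option Plan — status seasonal ✓; service 932 days ≥ 90 days ✓; site Portland ✗ (not Porto) → not eligible.
Health Insurance — status seasonal ✗ (requires full-time or temporary) → not eligible.
Equity Grant Program — service 932 days < 5 years (≈1825 days) ✗ → not eligible.
RSU Program — status seasonal ✓; service 932 days ≥ 2 months (≈60 days) ✓; dept QA ✗ → not eligible.
Gym Reimbursement — service 932 days ≥ 120 days ✓; grade Band 4 ≥ Band 3 ✓; age 43 ≥ 25 ✓ → eligible.
Internet Stipend — status seasonal ✓; service 932 days ≥ 2 months (≈60 days) ✓; 20 hrs/wk < 32 ✗ → not eligible.
Backup Childcare — status seasonal ✓; service 932 days ≥ 2 months (≈60 days) ✓; 20 hrs/wk < 35 ✗ → not eligible.

Gym Reimbursement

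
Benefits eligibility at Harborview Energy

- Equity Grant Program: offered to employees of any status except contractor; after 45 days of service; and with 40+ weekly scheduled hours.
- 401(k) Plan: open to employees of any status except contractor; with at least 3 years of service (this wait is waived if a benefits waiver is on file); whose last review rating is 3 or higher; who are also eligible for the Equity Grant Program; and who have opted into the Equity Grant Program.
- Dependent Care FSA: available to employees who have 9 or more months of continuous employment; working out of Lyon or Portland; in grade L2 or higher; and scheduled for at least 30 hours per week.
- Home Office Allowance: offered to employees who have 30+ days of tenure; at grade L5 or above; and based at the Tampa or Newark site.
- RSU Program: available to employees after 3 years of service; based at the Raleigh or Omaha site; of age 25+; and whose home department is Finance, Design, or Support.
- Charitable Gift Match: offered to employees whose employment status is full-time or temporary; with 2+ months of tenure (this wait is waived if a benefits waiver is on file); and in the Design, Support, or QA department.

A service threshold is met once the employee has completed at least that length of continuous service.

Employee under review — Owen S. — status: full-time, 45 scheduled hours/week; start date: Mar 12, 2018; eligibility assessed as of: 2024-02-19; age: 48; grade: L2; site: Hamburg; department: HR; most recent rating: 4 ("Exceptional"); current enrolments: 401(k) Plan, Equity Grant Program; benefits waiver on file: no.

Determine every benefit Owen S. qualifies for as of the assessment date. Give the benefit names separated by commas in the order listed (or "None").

Service from Mar 12, 2018 to 2024-02-19: 2170 days.
Equity Grant Program — status full-time ✓ (not excluded); service 2170 days ≥ 45 days ✓; 45 hrs/wk ≥ 40 ✓ → eligible.
401(k) Plan — status full-time ✓ (not excluded); no waiver, service 2170 days ≥ 3 years (≈1095 days) ✓; rating 4 ≥ 3 ✓; eligible for Equity Grant Program ✓; enrolled in Equity Grant Program ✓ → eligible.
Dependent Care FSA — service 2170 days ≥ 9 months (≈270 days) ✓; site Hamburg ✗ (not Lyon or Portland) → not eligible.
Home Office Allowance — service 2170 days ≥ 30 days ✓; grade L2 < L5 ✗ → not eligible.
RSU Program — service 2170 days ≥ 3 years (≈1095 days) ✓; site Hamburg ✗ (not Raleigh or Omaha) → not eligible.
Charitable Gift Match — status full-time ✓; no waiver, service 2170 days ≥ 2 months (≈60 days) ✓; dept HR ✗ → not eligible.

Equity Grant Program, 401(k) Plan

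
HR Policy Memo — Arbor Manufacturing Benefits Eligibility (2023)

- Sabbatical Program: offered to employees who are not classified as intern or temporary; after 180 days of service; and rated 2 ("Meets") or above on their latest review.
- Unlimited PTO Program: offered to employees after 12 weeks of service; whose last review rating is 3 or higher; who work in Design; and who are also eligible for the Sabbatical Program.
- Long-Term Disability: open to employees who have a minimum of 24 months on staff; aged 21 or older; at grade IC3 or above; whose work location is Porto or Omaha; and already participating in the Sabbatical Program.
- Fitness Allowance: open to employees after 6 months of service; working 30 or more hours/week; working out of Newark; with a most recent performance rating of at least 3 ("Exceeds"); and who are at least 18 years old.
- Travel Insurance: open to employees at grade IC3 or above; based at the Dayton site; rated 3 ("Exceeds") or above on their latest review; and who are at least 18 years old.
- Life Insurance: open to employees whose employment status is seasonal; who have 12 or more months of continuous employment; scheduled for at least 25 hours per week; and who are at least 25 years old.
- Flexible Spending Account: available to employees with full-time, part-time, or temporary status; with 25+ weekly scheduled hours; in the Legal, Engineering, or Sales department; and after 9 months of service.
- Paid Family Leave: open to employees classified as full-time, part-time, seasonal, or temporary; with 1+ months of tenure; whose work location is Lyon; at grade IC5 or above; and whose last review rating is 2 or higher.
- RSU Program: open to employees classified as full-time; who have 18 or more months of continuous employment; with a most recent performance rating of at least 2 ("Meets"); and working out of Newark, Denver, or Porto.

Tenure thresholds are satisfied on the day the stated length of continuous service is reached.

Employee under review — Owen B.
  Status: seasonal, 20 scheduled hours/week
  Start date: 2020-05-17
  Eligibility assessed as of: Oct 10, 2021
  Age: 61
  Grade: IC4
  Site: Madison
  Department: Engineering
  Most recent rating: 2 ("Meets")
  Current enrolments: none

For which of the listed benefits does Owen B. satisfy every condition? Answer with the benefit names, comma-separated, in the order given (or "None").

Sabbatical Program

Service from 2020-05-17 to Oct 10, 2021: 511 days.
Sabbatical Program — status seasonal ✓ (not excluded); service 511 days ≥ 180 days ✓; rating 2 ≥ 2 ✓ → eligible.
Unlimited PTO Program — service 511 days ≥ 12 weeks (≈84 days) ✓; rating 2 < 3 ✗ → not eligible.
Long-Term Disability — service 511 days < 24 months (≈720 days) ✗ → not eligible.
Fitness Allowance — service 511 days ≥ 6 months (≈180 days) ✓; 20 hrs/wk < 30 ✗ → not eligible.
Travel Insurance — grade IC4 ≥ IC3 ✓; site Madison ✗ (not Dayton) → not eligible.
Life Insurance — status seasonal ✓; service 511 days ≥ 12 months (≈360 days) ✓; 20 hrs/wk < 25 ✗ → not eligible.
Flexible Spending Account — status seasonal ✗ (requires full-time, part-time, or temporary) → not eligible.
Paid Family Leave — status seasonal ✓; service 511 days ≥ 1 month (≈30 days) ✓; site Madison ✗ (not Lyon) → not eligible.
RSU Program — status seasonal ✗ (requires full-time) → not eligible.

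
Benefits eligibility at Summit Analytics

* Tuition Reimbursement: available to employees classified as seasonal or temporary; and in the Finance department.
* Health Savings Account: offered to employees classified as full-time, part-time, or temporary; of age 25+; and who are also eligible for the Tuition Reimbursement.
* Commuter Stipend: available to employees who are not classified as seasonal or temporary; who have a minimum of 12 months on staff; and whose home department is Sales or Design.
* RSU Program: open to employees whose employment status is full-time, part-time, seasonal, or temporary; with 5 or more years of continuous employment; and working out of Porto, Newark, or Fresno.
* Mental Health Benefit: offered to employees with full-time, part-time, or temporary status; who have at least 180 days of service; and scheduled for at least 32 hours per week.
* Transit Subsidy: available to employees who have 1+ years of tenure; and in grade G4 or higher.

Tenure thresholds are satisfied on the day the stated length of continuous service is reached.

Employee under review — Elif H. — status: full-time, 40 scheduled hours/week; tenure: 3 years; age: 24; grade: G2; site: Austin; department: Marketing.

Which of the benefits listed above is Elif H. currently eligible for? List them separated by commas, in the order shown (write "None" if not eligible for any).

Tuition Reimbursement — status full-time ✗ (requires seasonal or temporary) → not eligible.
Health Savings Account — status full-time ✓; age 24 < 25 ✗ → not eligible.
Commuter Stipend — status full-time ✓ (not excluded); service 3 years ≥ 12 months (≈360 days) ✓; dept Marketing ✗ → not eligible.
RSU Program — status full-time ✓; service 3 years < 5 years ✗ → not eligible.
Mental Health Benefit — status full-time ✓; service 3 years ≥ 180 days ✓; 40 hrs/wk ≥ 32 ✓ → eligible.
Transit Subsidy — service 3 years ≥ 1 year ✓; grade G2 < G4 ✗ → not eligible.

Mental Health Benefit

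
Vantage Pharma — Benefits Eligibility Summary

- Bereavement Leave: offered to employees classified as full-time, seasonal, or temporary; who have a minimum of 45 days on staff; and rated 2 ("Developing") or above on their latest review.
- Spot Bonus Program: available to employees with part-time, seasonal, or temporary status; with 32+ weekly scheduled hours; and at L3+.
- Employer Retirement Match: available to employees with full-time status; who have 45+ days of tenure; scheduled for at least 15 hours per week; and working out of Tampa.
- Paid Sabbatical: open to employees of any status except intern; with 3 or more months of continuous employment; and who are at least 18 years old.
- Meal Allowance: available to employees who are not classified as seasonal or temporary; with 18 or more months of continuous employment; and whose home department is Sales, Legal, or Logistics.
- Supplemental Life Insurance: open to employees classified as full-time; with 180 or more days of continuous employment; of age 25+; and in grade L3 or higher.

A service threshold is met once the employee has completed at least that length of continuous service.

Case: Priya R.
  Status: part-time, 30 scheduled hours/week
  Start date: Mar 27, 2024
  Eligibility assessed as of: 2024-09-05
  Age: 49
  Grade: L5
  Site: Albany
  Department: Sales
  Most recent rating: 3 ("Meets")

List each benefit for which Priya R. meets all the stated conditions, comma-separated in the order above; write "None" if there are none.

Service from Mar 27, 2024 to 2024-09-05: 162 days.
Bereavement Leave — status part-time ✗ (requires full-time, seasonal, or temporary) → not eligible.
Spot Bonus Program — status part-time ✓; 30 hrs/wk < 32 ✗ → not eligible.
Employer Retirement Match — status part-time ✗ (requires full-time) → not eligible.
Paid Sabbatical — status part-time ✓ (not excluded); service 162 days ≥ 3 months (≈90 days) ✓; age 49 ≥ 18 ✓ → eligible.
Meal Allowance — status part-time ✓ (not excluded); service 162 days < 18 months (≈540 days) ✗ → not eligible.
Supplemental Life Insurance — status part-time ✗ (requires full-time) → not eligible.

Paid Sabbatical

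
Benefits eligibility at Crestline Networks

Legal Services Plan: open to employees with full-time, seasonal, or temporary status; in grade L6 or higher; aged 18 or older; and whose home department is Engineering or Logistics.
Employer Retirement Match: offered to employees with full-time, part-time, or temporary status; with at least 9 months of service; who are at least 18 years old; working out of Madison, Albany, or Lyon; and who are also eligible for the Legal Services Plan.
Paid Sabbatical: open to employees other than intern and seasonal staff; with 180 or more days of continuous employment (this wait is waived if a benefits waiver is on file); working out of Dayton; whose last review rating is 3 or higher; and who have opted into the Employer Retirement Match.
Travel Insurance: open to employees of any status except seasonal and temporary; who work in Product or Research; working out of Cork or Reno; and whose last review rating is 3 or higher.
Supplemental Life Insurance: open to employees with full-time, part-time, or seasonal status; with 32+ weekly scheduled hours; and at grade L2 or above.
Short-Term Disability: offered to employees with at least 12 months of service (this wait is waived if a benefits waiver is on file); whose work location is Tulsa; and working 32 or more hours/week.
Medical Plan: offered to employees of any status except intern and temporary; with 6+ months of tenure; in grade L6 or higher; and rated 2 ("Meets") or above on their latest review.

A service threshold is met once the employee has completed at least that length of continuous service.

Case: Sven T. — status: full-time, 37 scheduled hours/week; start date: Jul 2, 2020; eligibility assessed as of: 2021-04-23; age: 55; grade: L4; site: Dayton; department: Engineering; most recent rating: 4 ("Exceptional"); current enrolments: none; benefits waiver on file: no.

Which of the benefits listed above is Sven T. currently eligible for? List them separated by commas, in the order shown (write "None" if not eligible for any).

Service from Jul 2, 2020 to 2021-04-23: 295 days.
Legal Services Plan — status full-time ✓; grade L4 < L6 ✗ → not eligible.
Employer Retirement Match — status full-time ✓; service 295 days ≥ 9 months (≈270 days) ✓; age 55 ≥ 18 ✓; site Dayton ✗ (not Madison, Albany, or Lyon) → not eligible.
Paid Sabbatical — status full-time ✓ (not excluded); no waiver, service 295 days ≥ 180 days ✓; site Dayton ✓; rating 4 ≥ 3 ✓; not enrolled in Employer Retirement Match ✗ → not eligible.
Travel Insurance — status full-time ✓ (not excluded); dept Engineering ✗ → not eligible.
Supplemental Life Insurance — status full-time ✓; 37 hrs/wk ≥ 32 ✓; grade L4 ≥ L2 ✓ → eligible.
Short-Term Disability — no waiver, service 295 days < 12 months (≈360 days) ✗ → not eligible.
Medical Plan — status full-time ✓ (not excluded); service 295 days ≥ 6 months (≈180 days) ✓; grade L4 < L6 ✗ → not eligible.

Supplemental Life Insurance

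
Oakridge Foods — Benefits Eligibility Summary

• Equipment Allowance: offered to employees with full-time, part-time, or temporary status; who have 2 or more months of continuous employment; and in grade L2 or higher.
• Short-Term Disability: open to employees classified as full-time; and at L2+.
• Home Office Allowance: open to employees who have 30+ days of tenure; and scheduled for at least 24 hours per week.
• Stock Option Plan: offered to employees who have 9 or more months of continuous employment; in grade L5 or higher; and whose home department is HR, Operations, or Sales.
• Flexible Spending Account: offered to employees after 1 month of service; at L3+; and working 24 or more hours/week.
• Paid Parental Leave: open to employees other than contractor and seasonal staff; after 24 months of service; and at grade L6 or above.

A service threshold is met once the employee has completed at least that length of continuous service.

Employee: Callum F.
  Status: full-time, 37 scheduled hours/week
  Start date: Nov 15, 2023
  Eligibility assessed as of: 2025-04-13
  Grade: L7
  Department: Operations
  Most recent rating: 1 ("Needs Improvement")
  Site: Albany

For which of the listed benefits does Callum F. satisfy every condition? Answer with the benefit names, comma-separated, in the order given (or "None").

Service from Nov 15, 2023 to 2025-04-13: 515 days.
Equipment Allowance — status full-time ✓; service 515 days ≥ 2 months (≈60 days) ✓; grade L7 ≥ L2 ✓ → eligible.
Short-Term Disability — status full-time ✓; grade L7 ≥ L2 ✓ → eligible.
Home Office Allowance — service 515 days ≥ 30 days ✓; 37 hrs/wk ≥ 24 ✓ → eligible.
Stock Option Plan — service 515 days ≥ 9 months (≈270 days) ✓; grade L7 ≥ L5 ✓; dept Operations ✓ → eligible.
Flexible Spending Account — service 515 days ≥ 1 month (≈30 days) ✓; grade L7 ≥ L3 ✓; 37 hrs/wk ≥ 24 ✓ → eligible.
Paid Parental Leave — status full-time ✓ (not excluded); service 515 days < 24 months (≈720 days) ✗ → not eligible.

Equipment Allowance, Short-Term Disability, Home Office Allowance, Stock Option Plan, Flexible Spending Account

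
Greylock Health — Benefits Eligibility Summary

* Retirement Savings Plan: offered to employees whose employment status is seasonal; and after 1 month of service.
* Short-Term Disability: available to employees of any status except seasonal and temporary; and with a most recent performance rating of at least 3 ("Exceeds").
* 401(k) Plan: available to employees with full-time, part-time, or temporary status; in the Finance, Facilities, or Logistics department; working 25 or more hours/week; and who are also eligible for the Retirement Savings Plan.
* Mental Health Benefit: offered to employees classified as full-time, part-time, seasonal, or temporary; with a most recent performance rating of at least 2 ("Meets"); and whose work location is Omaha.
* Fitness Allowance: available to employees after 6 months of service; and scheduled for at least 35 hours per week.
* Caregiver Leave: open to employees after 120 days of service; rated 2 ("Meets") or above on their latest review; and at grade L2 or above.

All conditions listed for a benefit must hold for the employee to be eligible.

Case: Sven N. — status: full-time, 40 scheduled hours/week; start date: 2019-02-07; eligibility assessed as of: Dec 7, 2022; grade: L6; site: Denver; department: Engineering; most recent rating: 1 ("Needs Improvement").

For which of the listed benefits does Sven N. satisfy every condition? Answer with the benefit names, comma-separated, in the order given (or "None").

Service from 2019-02-07 to Dec 7, 2022: 1399 days.
Retirement Savings Plan — status full-time ✗ (requires seasonal) → not eligible.
Short-Term Disability — status full-time ✓ (not excluded); rating 1 < 3 ✗ → not eligible.
401(k) Plan — status full-time ✓; dept Engineering ✗ → not eligible.
Mental Health Benefit — status full-time ✓; rating 1 < 2 ✗ → not eligible.
Fitness Allowance — service 1399 days ≥ 6 months (≈180 days) ✓; 40 hrs/wk ≥ 35 ✓ → eligible.
Caregiver Leave — service 1399 days ≥ 120 days ✓; rating 1 < 2 ✗ → not eligible.

Fitness Allowance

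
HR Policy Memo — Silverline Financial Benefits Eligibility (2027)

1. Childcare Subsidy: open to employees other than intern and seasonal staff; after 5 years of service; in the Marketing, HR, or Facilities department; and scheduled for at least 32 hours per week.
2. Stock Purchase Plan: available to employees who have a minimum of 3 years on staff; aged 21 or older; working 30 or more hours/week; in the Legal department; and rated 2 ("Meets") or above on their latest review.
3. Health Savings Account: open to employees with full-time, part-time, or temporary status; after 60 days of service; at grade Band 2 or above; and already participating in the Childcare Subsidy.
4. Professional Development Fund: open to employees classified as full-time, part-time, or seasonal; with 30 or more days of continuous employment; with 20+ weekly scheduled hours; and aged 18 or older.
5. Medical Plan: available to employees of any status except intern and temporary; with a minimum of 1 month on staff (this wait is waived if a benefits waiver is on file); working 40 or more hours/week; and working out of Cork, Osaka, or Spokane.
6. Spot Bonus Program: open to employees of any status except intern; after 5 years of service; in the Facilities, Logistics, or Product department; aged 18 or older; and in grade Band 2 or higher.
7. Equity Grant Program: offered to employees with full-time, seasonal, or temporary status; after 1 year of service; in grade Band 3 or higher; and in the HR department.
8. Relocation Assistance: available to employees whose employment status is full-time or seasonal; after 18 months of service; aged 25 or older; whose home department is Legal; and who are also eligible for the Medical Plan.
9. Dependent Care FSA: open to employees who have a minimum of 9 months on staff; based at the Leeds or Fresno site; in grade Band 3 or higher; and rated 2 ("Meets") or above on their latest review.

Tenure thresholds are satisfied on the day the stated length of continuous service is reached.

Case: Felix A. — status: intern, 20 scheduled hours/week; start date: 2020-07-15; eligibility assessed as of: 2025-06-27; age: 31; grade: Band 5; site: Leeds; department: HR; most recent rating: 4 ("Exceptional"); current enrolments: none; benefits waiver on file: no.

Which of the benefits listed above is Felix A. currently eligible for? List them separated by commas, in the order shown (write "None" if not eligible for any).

Service from 2020-07-15 to 2025-06-27: 1808 days.
Childcare Subsidy — status intern ✗ (excluded) → not eligible.
Stock Purchase Plan — service 1808 days ≥ 3 years (≈1095 days) ✓; age 31 ≥ 21 ✓; 20 hrs/wk < 30 ✗ → not eligible.
Health Savings Account — status intern ✗ (requires full-time, part-time, or temporary) → not eligible.
Professional Development Fund — status intern ✗ (requires full-time, part-time, or seasonal) → not eligible.
Medical Plan — status intern ✗ (excluded) → not eligible.
Spot Bonus Program — status intern ✗ (excluded) → not eligible.
Equity Grant Program — status intern ✗ (requires full-time, seasonal, or temporary) → not eligible.
Relocation Assistance — status intern ✗ (requires full-time or seasonal) → not eligible.
Dependent Care FSA — service 1808 days ≥ 9 months (≈270 days) ✓; site Leeds ✓; grade Band 5 ≥ Band 3 ✓; rating 4 ≥ 2 ✓ → eligible.

Dependent Care FSA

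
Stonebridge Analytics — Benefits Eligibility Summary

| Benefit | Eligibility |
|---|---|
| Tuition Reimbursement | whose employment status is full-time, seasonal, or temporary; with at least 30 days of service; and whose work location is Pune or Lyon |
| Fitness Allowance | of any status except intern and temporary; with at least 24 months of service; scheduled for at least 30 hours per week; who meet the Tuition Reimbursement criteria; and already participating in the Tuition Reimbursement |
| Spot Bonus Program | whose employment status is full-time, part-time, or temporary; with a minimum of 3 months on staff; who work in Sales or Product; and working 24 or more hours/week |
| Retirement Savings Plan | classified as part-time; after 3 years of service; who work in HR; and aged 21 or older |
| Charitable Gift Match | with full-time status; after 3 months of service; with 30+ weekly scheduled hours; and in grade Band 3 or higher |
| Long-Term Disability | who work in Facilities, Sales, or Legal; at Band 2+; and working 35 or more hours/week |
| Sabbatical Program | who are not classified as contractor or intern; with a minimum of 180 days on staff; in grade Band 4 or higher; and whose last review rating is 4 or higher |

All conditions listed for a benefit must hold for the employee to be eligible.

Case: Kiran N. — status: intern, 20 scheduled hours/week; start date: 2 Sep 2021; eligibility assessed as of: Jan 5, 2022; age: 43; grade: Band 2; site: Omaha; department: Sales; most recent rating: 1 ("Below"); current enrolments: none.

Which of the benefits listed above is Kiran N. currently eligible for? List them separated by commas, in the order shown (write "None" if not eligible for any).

Service from 2 Sep 2021 to Jan 5, 2022: 125 days.
Tuition Reimbursement — status intern ✗ (requires full-time, seasonal, or temporary) → not eligible.
Fitness Allowance — status intern ✗ (excluded) → not eligible.
Spot Bonus Program — status intern ✗ (requires full-time, part-time, or temporary) → not eligible.
Retirement Savings Plan — status intern ✗ (requires part-time) → not eligible.
Charitable Gift Match — status intern ✗ (requires full-time) → not eligible.
Long-Term Disability — dept Sales ✓; grade Band 2 ≥ Band 2 ✓; 20 hrs/wk < 35 ✗ → not eligible.
Sabbatical Program — status intern ✗ (excluded) → not eligible.

None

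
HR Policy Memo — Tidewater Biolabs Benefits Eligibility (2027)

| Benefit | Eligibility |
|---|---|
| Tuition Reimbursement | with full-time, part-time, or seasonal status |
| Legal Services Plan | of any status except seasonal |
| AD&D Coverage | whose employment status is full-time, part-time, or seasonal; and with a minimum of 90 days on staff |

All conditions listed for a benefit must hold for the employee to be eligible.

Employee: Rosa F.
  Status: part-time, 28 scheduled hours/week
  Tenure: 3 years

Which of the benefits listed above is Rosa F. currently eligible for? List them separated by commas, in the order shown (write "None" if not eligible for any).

Tuition Reimbursement — status part-time ✓ → eligible.
Legal Services Plan — status part-time ✓ (not excluded) → eligible.
AD&D Coverage — status part-time ✓; service 3 years ≥ 90 days ✓ → eligible.

Tuition Reimbursement, Legal Services Plan, AD&D Coverage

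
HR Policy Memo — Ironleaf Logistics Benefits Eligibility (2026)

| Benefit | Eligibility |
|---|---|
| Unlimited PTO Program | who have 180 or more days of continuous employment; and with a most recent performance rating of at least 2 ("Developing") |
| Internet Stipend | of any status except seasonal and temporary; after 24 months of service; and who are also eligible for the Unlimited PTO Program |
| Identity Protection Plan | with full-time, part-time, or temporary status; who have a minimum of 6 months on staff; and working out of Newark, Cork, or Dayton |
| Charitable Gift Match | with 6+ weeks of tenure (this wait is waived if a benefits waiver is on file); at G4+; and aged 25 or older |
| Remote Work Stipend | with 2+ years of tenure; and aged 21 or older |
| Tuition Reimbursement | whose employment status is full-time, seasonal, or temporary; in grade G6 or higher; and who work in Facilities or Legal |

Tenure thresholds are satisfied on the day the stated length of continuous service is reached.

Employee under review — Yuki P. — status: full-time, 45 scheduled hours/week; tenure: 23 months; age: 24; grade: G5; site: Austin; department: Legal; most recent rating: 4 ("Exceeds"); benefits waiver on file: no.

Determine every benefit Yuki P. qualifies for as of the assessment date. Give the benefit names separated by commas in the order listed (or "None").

Unlimited PTO Program — service 23 months ≥ 180 days ✓; rating 4 ≥ 2 ✓ → eligible.
Internet Stipend — status full-time ✓ (not excluded); service 23 months < 24 months ✗ → not eligible.
Identity Protection Plan — status full-time ✓; service 23 months ≥ 6 months ✓; site Austin ✗ (not Newark, Cork, or Dayton) → not eligible.
Charitable Gift Match — no waiver, service 23 months ≥ 6 weeks (≈42 days) ✓; grade G5 ≥ G4 ✓; age 24 < 25 ✗ → not eligible.
Remote Work Stipend — service 23 months < 2 years (≈730 days) ✗ → not eligible.
Tuition Reimbursement — status full-time ✓; grade G5 < G6 ✗ → not eligible.

Unlimited PTO Program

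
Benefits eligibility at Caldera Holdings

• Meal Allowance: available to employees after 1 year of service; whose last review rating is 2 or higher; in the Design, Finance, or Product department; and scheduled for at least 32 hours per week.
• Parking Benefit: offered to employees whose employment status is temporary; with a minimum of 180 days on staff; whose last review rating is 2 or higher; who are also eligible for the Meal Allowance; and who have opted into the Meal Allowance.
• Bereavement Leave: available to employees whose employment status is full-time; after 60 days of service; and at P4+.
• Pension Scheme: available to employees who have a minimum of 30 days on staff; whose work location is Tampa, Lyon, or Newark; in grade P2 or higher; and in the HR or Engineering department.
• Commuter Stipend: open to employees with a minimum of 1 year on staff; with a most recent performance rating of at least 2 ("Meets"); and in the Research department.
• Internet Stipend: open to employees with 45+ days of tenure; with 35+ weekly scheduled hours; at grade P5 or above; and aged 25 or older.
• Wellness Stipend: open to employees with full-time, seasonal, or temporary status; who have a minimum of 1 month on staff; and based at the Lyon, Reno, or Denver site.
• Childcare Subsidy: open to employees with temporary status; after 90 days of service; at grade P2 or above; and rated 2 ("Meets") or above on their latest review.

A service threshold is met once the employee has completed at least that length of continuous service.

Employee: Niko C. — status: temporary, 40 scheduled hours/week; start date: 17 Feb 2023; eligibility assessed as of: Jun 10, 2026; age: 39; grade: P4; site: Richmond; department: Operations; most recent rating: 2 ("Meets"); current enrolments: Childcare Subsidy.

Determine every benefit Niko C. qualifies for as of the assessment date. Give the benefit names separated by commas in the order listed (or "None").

Childcare Subsidy

Service from 17 Feb 2023 to Jun 10, 2026: 1209 days.
Meal Allowance — service 1209 days ≥ 1 year (≈365 days) ✓; rating 2 ≥ 2 ✓; dept Operations ✗ → not eligible.
Parking Benefit — status temporary ✓; service 1209 days ≥ 180 days ✓; rating 2 ≥ 2 ✓; not eligible for Meal Allowance ✗ → not eligible.
Bereavement Leave — status temporary ✗ (requires full-time) → not eligible.
Pension Scheme — service 1209 days ≥ 30 days ✓; site Richmond ✗ (not Tampa, Lyon, or Newark) → not eligible.
Commuter Stipend — service 1209 days ≥ 1 year (≈365 days) ✓; rating 2 ≥ 2 ✓; dept Operations ✗ → not eligible.
Internet Stipend — service 1209 days ≥ 45 days ✓; 40 hrs/wk ≥ 35 ✓; grade P4 < P5 ✗ → not eligible.
Wellness Stipend — status temporary ✓; service 1209 days ≥ 1 month (≈30 days) ✓; site Richmond ✗ (not Lyon, Reno, or Denver) → not eligible.
Childcare Subsidy — status temporary ✓; service 1209 days ≥ 90 days ✓; grade P4 ≥ P2 ✓; rating 2 ≥ 2 ✓ → eligible.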